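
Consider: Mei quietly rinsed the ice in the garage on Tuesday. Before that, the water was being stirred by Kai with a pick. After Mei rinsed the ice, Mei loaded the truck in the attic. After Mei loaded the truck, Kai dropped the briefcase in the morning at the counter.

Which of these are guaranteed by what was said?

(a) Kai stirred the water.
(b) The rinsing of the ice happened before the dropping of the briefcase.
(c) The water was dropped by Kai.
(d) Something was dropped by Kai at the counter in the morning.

(a), (b), (d)

(a) Entailed — 'stir' is an activity; 'was stirring' entails that some stirring happened, so 'stirred' holds.
(b) Entailed — the narrative places the rinsing before the dropping.
(c) Not entailed — Kai dropped the briefcase, not the water; the water belongs to the stirring event.
(d) Entailed — this follows by dropping conjuncts from the dropping event's description.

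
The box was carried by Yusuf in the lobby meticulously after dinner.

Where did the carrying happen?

in the lobby

'in the lobby' marks the location of the carrying event.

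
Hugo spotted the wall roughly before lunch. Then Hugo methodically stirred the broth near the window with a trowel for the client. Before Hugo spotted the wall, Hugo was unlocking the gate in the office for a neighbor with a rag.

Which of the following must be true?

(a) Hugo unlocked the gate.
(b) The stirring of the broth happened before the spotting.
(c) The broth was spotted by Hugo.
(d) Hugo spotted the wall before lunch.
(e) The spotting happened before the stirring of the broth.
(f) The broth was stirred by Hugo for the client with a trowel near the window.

(a) Not entailed — 'was unlocking' is progressive on an accomplishment; it does not entail the completed 'unlocked'.
(b) Not entailed — the narrative places the spotting before the stirring, not after.
(c) Not entailed — Hugo spotted the wall, not the broth; the broth belongs to the stirring event.
(d) Entailed — the original entails any weakening of itself; this just drops 'roughly'.
(e) Entailed — the narrative places the spotting before the stirring.
(f) Entailed — this follows by dropping conjuncts from the stirring event's description.

(d), (e), (f)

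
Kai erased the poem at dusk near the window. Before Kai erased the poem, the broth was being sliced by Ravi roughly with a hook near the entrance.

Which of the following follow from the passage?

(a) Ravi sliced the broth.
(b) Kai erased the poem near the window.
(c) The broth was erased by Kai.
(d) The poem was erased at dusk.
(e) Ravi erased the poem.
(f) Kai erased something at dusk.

(a) Not entailed — 'was slicing' is progressive on an accomplishment; it does not entail the completed 'sliced'.
(b) Entailed — the original entails any weakening of itself; this just drops 'at dusk'.
(c) Not entailed — Kai erased the poem, not the broth; the broth belongs to the slicing event.
(d) Entailed — the original entails any weakening of itself; this just drops 'near the window' and generalizes the agent.
(e) Not entailed — the passage has Kai erasing the poem, not Ravi.
(f) Entailed — this follows by dropping conjuncts from the erasing event's description.

(b), (d), (f)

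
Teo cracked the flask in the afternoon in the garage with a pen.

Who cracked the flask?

'Teo' marks the agent of the cracking event.

Teo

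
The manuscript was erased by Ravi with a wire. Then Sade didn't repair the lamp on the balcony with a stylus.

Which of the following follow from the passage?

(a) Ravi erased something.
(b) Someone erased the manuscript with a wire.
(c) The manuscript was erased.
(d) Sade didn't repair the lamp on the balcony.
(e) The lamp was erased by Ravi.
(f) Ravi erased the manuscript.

(a) Entailed — this follows by dropping conjuncts from the erasing event's description.
(b) Entailed — the original entails any weakening of itself; this just generalizes the agent.
(c) Entailed — dropping 'with a wire' and generalizing the agent leaves a sub-description the original still satisfies.
(d) Not entailed — dropping 'with a stylus' under negation is not valid — the original leaves open that Sade repaired the lamp some other way.
(e) Not entailed — Ravi erased the manuscript, not the lamp; the lamp belongs to the repairing event.
(f) Entailed — this follows by dropping conjuncts from the erasing event's description.

(a), (b), (c), (f)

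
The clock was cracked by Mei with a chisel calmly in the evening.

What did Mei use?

a chisel

'with a chisel' marks the instrument of the cracking event.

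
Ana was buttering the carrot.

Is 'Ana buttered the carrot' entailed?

no

'was buttering' is progressive; for an accomplishment like 'butter the carrot', it doesn't entail completion.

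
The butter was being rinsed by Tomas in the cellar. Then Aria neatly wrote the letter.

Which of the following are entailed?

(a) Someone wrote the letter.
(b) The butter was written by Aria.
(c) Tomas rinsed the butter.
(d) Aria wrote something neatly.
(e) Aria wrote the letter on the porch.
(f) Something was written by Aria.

(a), (c), (d), (f)

(a) Entailed — dropping 'neatly' and generalizing the agent leaves a sub-description the original still satisfies.
(b) Not entailed — Aria wrote the letter, not the butter; the butter belongs to the rinsing event.
(c) Entailed — 'rinse' is an activity; 'was rinsing' entails that some rinsing happened, so 'rinsed' holds.
(d) Entailed — every conjunct here is already in the original writing event.
(e) Not entailed — 'on the porch' adds information not in the original event.
(f) Entailed — dropping 'neatly' and generalizing the patient leaves a sub-description the original still satisfies.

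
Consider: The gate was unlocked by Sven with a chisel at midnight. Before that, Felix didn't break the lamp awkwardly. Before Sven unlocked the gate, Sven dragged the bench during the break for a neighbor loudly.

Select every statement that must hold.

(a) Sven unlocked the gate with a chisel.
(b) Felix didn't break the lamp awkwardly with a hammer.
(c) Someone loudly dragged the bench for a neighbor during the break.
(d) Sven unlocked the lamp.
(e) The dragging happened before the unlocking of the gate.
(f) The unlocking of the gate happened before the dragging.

(a), (b), (c), (e)

(a) Entailed — the original entails any weakening of itself; this just drops 'at midnight'.
(b) Entailed — under negation, adding a further restriction is entailed: if no such breaking event occurred, none occurred with a hammer either.
(c) Entailed — every conjunct here is already in the original dragging event.
(d) Not entailed — Sven unlocked the gate, not the lamp; the lamp belongs to the breaking event.
(e) Entailed — the narrative places the dragging before the unlocking.
(f) Not entailed — the narrative places the dragging before the unlocking, not after.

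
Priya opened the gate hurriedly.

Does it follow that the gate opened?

'Priya opened the gate' is the causative; it entails the inchoative 'the gate opened'.

yes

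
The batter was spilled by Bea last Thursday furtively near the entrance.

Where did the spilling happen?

'near the entrance' marks the location of the spilling event.

near the entrance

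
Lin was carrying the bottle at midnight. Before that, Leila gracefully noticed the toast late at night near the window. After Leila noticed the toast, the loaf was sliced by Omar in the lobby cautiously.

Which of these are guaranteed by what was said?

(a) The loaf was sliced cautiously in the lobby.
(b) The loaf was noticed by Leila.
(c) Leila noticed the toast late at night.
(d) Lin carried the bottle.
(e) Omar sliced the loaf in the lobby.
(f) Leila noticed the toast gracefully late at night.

(a) Entailed — generalizing the agent leaves a sub-description the original still satisfies.
(b) Not entailed — Leila noticed the toast, not the loaf; the loaf belongs to the slicing event.
(c) Entailed — dropping 'gracefully', 'near the window' leaves a sub-description the original still satisfies.
(d) Entailed — 'carry' is an activity; 'was carrying' entails that some carrying happened, so 'carried' holds.
(e) Entailed — the original entails any weakening of itself; this just drops 'cautiously'.
(f) Entailed — every conjunct here is already in the original noticing event.

(a), (c), (d), (e), (f)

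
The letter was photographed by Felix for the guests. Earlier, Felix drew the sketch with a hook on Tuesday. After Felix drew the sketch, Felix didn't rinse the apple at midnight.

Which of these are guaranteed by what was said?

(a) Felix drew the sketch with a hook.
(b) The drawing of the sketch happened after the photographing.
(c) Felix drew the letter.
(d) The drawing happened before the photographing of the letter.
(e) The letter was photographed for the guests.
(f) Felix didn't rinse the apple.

(a) Entailed — the original entails any weakening of itself; this just drops 'on Tuesday'.
(b) Not entailed — the narrative places the drawing before the photographing, not after.
(c) Not entailed — Felix drew the sketch, not the letter; the letter belongs to the photographing event.
(d) Entailed — the narrative places the drawing before the photographing.
(e) Entailed — generalizing the agent leaves a sub-description the original still satisfies.
(f) Not entailed — dropping 'at midnight' under negation is not valid — the original leaves open that Felix rinsed the apple some other way.

(a), (d), (e)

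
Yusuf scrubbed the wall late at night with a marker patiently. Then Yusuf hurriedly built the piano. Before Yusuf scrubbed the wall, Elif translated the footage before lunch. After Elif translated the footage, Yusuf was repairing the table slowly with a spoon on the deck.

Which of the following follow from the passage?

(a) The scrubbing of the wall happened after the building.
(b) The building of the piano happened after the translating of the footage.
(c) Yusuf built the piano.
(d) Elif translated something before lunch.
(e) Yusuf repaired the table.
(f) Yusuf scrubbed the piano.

(b), (c), (d)

(a) Not entailed — the narrative places the scrubbing before the building, not after.
(b) Entailed — the narrative places the translating before the building.
(c) Entailed — every conjunct here is already in the original building event.
(d) Entailed — every conjunct here is already in the original translating event.
(e) Not entailed — 'was repairing' is progressive on an accomplishment; it does not entail the completed 'repaired'.
(f) Not entailed — Yusuf scrubbed the wall, not the piano; the piano belongs to the building event.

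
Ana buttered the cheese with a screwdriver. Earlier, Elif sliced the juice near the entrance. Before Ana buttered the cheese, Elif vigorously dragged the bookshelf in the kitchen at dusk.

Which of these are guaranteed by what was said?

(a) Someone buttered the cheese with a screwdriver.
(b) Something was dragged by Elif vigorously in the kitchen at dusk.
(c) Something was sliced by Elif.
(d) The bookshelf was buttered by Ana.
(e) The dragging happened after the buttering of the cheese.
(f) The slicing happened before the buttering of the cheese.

(a) Entailed — every conjunct here is already in the original buttering event.
(b) Entailed — the original entails any weakening of itself; this just generalizes the patient.
(c) Entailed — this follows by dropping conjuncts from the slicing event's description.
(d) Not entailed — Ana buttered the cheese, not the bookshelf; the bookshelf belongs to the dragging event.
(e) Not entailed — the narrative places the dragging before the buttering, not after.
(f) Entailed — the narrative places the slicing before the buttering.

(a), (b), (c), (f)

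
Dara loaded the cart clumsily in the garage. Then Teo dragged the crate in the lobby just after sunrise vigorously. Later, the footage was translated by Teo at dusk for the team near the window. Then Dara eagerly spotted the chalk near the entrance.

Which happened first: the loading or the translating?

The connectives place the loading before the translating.

the loading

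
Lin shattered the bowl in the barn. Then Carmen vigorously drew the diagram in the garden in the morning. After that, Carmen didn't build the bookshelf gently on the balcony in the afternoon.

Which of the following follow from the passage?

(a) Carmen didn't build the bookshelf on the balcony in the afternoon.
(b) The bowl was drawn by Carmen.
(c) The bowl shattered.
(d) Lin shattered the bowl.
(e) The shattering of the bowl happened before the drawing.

(c), (d), (e)

(a) Not entailed — dropping 'gently' under negation is not valid — the original leaves open that Carmen built the bookshelf some other way.
(b) Not entailed — Carmen drew the diagram, not the bowl; the bowl belongs to the shattering event.
(c) Entailed — 'Lin shattered the bowl' is causative; it entails the inchoative 'the bowl shattered'.
(d) Entailed — this follows by dropping conjuncts from the shattering event's description.
(e) Entailed — the narrative places the shattering before the drawing.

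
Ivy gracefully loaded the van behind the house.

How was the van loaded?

'gracefully' marks the manner of the loading event.

gracefully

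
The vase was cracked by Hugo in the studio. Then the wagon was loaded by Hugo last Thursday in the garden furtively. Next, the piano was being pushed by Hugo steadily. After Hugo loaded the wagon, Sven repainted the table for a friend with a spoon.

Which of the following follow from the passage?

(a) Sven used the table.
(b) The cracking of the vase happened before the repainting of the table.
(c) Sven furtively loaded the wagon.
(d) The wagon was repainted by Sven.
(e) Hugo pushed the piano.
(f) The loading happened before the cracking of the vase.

(a) Not entailed — the table is the patient, not an instrument — Sven used a spoon.
(b) Entailed — the narrative places the cracking before the repainting.
(c) Not entailed — the passage has Hugo loading the wagon, not Sven.
(d) Not entailed — Sven repainted the table, not the wagon; the wagon belongs to the loading event.
(e) Entailed — 'push' is an activity; 'was pushing' entails that some pushing happened, so 'pushed' holds.
(f) Not entailed — the narrative places the cracking before the loading, not after.

(b), (e)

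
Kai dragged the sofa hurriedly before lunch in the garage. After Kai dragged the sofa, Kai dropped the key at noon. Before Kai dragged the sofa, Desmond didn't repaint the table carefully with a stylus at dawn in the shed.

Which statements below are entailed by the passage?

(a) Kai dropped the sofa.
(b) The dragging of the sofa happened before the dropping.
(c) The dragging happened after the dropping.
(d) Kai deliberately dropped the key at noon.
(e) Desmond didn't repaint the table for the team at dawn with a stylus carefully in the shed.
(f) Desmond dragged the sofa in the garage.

(b), (e)

(a) Not entailed — Kai dropped the key, not the sofa; the sofa belongs to the dragging event.
(b) Entailed — the narrative places the dragging before the dropping.
(c) Not entailed — the narrative places the dragging before the dropping, not after.
(d) Not entailed — 'deliberately' adds information not in the original event.
(e) Entailed — under negation, adding a further restriction is entailed: if no such repainting event occurred, none occurred for the team either.
(f) Not entailed — the passage has Kai dragging the sofa, not Desmond.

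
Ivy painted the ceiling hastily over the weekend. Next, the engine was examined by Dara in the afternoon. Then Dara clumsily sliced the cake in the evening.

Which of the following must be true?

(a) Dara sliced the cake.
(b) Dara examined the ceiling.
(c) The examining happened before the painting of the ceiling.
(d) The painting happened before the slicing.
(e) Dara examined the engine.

(a), (d), (e)

(a) Entailed — the original entails any weakening of itself; this just drops 'clumsily', 'in the evening'.
(b) Not entailed — Dara examined the engine, not the ceiling; the ceiling belongs to the painting event.
(c) Not entailed — the narrative places the painting before the examining, not after.
(d) Entailed — the narrative places the painting before the slicing.
(e) Entailed — the original entails any weakening of itself; this just drops 'in the afternoon'.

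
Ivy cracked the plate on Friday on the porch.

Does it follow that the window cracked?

Nothing is said about any window; only the plate is affected.

no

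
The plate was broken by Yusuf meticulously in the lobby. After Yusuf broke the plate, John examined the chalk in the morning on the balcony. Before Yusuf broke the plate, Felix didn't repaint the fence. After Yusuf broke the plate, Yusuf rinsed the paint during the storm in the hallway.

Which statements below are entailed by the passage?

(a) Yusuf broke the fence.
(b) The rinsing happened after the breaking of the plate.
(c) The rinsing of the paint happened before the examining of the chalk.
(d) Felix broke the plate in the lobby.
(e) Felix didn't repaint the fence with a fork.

(b), (e)

(a) Not entailed — Yusuf broke the plate, not the fence; the fence belongs to the repainting event.
(b) Entailed — the narrative places the breaking before the rinsing.
(c) Not entailed — the narrative doesn't order the rinsing relative to the examining.
(d) Not entailed — the passage has Yusuf breaking the plate, not Felix.
(e) Entailed — under negation, adding a further restriction is entailed: if no such repainting event occurred, none occurred with a fork either.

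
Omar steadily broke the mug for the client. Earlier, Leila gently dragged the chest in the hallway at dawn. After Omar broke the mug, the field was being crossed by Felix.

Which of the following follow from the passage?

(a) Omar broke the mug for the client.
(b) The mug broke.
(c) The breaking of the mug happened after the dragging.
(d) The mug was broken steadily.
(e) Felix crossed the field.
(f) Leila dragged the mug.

(a), (b), (c), (d)

(a) Entailed — dropping 'steadily' leaves a sub-description the original still satisfies.
(b) Entailed — 'Omar broke the mug' is causative; it entails the inchoative 'the mug broke'.
(c) Entailed — the narrative places the dragging before the breaking.
(d) Entailed — dropping 'for the client' and generalizing the agent leaves a sub-description the original still satisfies.
(e) Not entailed — 'was crossing' is progressive on an accomplishment; it does not entail the completed 'crossed'.
(f) Not entailed — Leila dragged the chest, not the mug; the mug belongs to the breaking event.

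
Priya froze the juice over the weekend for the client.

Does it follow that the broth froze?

no

Nothing is said about any broth; only the juice is affected.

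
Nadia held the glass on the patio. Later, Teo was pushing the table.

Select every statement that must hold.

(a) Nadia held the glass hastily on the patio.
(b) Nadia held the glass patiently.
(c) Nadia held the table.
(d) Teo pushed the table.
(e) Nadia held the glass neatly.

(d)

(a) Not entailed — 'hastily' adds information not in the original event.
(b) Not entailed — 'patiently' adds information not in the original event.
(c) Not entailed — Nadia held the glass, not the table; the table belongs to the pushing event.
(d) Entailed — 'push' is an activity; 'was pushing' entails that some pushing happened, so 'pushed' holds.
(e) Not entailed — 'neatly' adds information not in the original event.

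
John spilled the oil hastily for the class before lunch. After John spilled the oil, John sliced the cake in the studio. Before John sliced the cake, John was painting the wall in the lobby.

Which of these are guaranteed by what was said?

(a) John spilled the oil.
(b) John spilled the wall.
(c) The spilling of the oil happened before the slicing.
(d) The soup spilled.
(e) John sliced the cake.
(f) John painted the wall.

(a) Entailed — dropping 'before lunch', 'hastily', 'for the class' leaves a sub-description the original still satisfies.
(b) Not entailed — John spilled the oil, not the wall; the wall belongs to the painting event.
(c) Entailed — the narrative places the spilling before the slicing.
(d) Not entailed — the oil is what spilled, not the soup.
(e) Entailed — dropping 'in the studio' leaves a sub-description the original still satisfies.
(f) Not entailed — 'was painting' is progressive on an accomplishment; it does not entail the completed 'painted'.

(a), (c), (e)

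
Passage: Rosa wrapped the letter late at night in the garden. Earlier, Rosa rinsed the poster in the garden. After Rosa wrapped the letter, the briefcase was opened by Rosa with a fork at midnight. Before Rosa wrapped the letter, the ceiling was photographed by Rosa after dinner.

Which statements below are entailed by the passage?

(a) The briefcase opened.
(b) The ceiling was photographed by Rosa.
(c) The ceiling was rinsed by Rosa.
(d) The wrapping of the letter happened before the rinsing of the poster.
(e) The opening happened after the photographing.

(a), (b), (e)

(a) Entailed — 'Rosa opened the briefcase' is causative; it entails the inchoative 'the briefcase opened'.
(b) Entailed — every conjunct here is already in the original photographing event.
(c) Not entailed — Rosa rinsed the poster, not the ceiling; the ceiling belongs to the photographing event.
(d) Not entailed — the narrative places the rinsing before the wrapping, not after.
(e) Entailed — the narrative places the photographing before the opening.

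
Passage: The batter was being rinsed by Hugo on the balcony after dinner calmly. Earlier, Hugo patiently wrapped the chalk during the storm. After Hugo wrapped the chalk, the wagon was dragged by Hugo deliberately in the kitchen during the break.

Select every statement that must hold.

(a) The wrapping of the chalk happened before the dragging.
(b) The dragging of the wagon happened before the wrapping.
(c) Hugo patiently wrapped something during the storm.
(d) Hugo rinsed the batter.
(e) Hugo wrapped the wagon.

(a) Entailed — the narrative places the wrapping before the dragging.
(b) Not entailed — the narrative places the wrapping before the dragging, not after.
(c) Entailed — this follows by dropping conjuncts from the wrapping event's description.
(d) Entailed — 'rinse' is an activity; 'was rinsing' entails that some rinsing happened, so 'rinsed' holds.
(e) Not entailed — Hugo wrapped the chalk, not the wagon; the wagon belongs to the dragging event.

(a), (c), (d)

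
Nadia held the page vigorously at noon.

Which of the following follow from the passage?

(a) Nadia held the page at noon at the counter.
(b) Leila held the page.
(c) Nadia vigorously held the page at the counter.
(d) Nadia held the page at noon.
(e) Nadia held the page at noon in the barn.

(a) Not entailed — 'at the counter' adds information not in the original event.
(b) Not entailed — the passage has Nadia holding the page, not Leila.
(c) Not entailed — 'at the counter' adds information not in the original event.
(d) Entailed — every conjunct here is already in the original holding event.
(e) Not entailed — 'in the barn' adds information not in the original event.

(d)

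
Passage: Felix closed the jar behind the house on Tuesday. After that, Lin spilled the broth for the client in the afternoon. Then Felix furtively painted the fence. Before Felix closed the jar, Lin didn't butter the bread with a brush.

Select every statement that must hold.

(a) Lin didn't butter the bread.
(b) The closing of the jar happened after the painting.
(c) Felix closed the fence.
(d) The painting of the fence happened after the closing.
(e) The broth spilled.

(d), (e)

(a) Not entailed — dropping 'with a brush' under negation is not valid — the original leaves open that Lin buttered the bread some other way.
(b) Not entailed — the narrative places the closing before the painting, not after.
(c) Not entailed — Felix closed the jar, not the fence; the fence belongs to the painting event.
(d) Entailed — the narrative places the closing before the painting.
(e) Entailed — 'Lin spilled the broth' is causative; it entails the inchoative 'the broth spilled'.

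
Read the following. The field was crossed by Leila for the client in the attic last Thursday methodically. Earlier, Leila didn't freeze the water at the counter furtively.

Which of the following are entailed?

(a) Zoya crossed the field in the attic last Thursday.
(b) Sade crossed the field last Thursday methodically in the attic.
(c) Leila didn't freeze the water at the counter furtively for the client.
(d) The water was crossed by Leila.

(a) Not entailed — the passage has Leila crossing the field, not Zoya.
(b) Not entailed — the passage has Leila crossing the field, not Sade.
(c) Entailed — under negation, adding a further restriction is entailed: if no such freezing event occurred, none occurred for the client either.
(d) Not entailed — Leila crossed the field, not the water; the water belongs to the freezing event.

(c)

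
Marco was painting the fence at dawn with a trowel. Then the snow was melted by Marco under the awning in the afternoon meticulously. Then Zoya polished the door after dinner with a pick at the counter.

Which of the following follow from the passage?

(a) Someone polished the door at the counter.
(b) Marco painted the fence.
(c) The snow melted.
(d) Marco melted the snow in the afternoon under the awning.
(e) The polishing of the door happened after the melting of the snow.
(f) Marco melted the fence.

(a), (c), (d), (e)

(a) Entailed — every conjunct here is already in the original polishing event.
(b) Not entailed — 'was painting' is progressive on an accomplishment; it does not entail the completed 'painted'.
(c) Entailed — 'Marco melted the snow' is causative; it entails the inchoative 'the snow melted'.
(d) Entailed — every conjunct here is already in the original melting event.
(e) Entailed — the narrative places the melting before the polishing.
(f) Not entailed — Marco melted the snow, not the fence; the fence belongs to the painting event.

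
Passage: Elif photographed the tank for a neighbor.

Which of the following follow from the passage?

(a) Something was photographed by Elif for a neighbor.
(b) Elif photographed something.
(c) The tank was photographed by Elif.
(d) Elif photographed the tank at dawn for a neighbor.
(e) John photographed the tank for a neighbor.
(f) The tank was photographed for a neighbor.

(a), (b), (c), (f)

(a) Entailed — every conjunct here is already in the original photographing event.
(b) Entailed — every conjunct here is already in the original photographing event.
(c) Entailed — the original entails any weakening of itself; this just drops 'for a neighbor'.
(d) Not entailed — 'at dawn' adds information not in the original event.
(e) Not entailed — the passage has Elif photographing the tank, not John.
(f) Entailed — every conjunct here is already in the original photographing event.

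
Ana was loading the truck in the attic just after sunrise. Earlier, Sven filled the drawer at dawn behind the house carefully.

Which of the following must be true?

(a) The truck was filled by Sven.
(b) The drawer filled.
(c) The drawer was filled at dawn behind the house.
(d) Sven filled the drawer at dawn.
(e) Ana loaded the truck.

(a) Not entailed — Sven filled the drawer, not the truck; the truck belongs to the loading event.
(b) Entailed — 'Sven filled the drawer' is causative; it entails the inchoative 'the drawer filled'.
(c) Entailed — every conjunct here is already in the original filling event.
(d) Entailed — the original entails any weakening of itself; this just drops 'carefully', 'behind the house'.
(e) Not entailed — 'was loading' is progressive on an accomplishment; it does not entail the completed 'loaded'.

(b), (c), (d)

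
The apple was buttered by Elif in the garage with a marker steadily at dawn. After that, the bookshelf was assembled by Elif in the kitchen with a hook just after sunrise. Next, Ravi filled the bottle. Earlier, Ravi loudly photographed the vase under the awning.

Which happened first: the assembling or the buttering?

The connectives place the buttering before the assembling.

the buttering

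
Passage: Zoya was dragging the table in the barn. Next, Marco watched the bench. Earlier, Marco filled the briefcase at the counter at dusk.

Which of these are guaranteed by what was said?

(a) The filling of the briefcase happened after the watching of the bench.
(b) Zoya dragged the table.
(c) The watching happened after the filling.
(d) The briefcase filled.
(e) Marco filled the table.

(a) Not entailed — the narrative places the filling before the watching, not after.
(b) Entailed — 'drag' is an activity; 'was dragging' entails that some dragging happened, so 'dragged' holds.
(c) Entailed — the narrative places the filling before the watching.
(d) Entailed — 'Marco filled the briefcase' is causative; it entails the inchoative 'the briefcase filled'.
(e) Not entailed — Marco filled the briefcase, not the table; the table belongs to the dragging event.

(b), (c), (d)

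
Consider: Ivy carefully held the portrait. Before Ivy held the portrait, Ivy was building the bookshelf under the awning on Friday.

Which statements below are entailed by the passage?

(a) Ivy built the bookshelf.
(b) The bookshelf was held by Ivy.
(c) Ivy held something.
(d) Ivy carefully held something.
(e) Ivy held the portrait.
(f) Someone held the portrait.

(c), (d), (e), (f)

(a) Not entailed — 'was building' is progressive on an accomplishment; it does not entail the completed 'built'.
(b) Not entailed — Ivy held the portrait, not the bookshelf; the bookshelf belongs to the building event.
(c) Entailed — every conjunct here is already in the original holding event.
(d) Entailed — generalizing the patient leaves a sub-description the original still satisfies.
(e) Entailed — this follows by dropping conjuncts from the holding event's description.
(f) Entailed — the original entails any weakening of itself; this just drops 'carefully' and generalizes the agent.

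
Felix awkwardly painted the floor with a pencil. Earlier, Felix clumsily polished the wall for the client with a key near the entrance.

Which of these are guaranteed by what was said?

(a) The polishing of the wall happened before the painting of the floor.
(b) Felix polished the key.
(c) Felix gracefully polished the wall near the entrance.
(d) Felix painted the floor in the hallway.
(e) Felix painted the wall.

(a)

(a) Entailed — the narrative places the polishing before the painting.
(b) Not entailed — the key is the instrument, not what was polished.
(c) Not entailed — 'gracefully' adds a manner not in (and inconsistent with) the original.
(d) Not entailed — 'in the hallway' adds information not in the original event.
(e) Not entailed — Felix painted the floor, not the wall; the wall belongs to the polishing event.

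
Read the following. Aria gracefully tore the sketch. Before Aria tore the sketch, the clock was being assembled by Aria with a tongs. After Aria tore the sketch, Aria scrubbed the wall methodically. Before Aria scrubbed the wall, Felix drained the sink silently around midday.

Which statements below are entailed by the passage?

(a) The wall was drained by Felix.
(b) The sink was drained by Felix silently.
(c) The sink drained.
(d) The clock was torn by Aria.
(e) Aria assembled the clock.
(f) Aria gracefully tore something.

(a) Not entailed — Felix drained the sink, not the wall; the wall belongs to the scrubbing event.
(b) Entailed — every conjunct here is already in the original draining event.
(c) Entailed — 'Felix drained the sink' is causative; it entails the inchoative 'the sink drained'.
(d) Not entailed — Aria tore the sketch, not the clock; the clock belongs to the assembling event.
(e) Not entailed — 'was assembling' is progressive on an accomplishment; it does not entail the completed 'assembled'.
(f) Entailed — this follows by dropping conjuncts from the tearing event's description.

(b), (c), (f)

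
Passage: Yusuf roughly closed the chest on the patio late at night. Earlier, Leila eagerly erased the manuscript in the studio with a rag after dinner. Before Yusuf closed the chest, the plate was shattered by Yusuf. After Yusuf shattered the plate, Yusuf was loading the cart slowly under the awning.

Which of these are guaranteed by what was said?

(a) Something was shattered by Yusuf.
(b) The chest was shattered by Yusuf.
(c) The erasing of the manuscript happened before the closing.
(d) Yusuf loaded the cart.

(a) Entailed — every conjunct here is already in the original shattering event.
(b) Not entailed — Yusuf shattered the plate, not the chest; the chest belongs to the closing event.
(c) Entailed — the narrative places the erasing before the closing.
(d) Not entailed — 'was loading' is progressive on an accomplishment; it does not entail the completed 'loaded'.

(a), (c)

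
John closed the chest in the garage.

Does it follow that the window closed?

Nothing is said about any window; only the chest is affected.

no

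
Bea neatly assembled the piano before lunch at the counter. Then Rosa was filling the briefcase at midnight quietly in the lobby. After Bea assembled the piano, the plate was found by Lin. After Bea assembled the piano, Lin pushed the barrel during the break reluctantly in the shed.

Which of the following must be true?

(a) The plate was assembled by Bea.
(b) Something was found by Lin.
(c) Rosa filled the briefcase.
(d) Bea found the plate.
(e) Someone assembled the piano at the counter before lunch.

(a) Not entailed — Bea assembled the piano, not the plate; the plate belongs to the finding event.
(b) Entailed — the original entails any weakening of itself; this just generalizes the patient.
(c) Not entailed — 'was filling' is progressive on an accomplishment; it does not entail the completed 'filled'.
(d) Not entailed — the passage has Lin finding the plate, not Bea.
(e) Entailed — the original entails any weakening of itself; this just drops 'neatly' and generalizes the agent.

(b), (e)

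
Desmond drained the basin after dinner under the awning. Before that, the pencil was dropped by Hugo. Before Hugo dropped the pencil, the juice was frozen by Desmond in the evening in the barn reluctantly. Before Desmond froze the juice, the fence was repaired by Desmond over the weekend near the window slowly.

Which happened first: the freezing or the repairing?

the repairing

The connectives place the repairing before the freezing.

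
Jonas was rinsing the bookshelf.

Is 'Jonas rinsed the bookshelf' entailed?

'rinse' is atelic; if Jonas was rinsing the bookshelf, then Jonas rinsed the bookshelf (for some time).

yes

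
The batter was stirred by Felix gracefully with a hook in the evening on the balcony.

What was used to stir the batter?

'with a hook' marks the instrument of the stirring event.

a hook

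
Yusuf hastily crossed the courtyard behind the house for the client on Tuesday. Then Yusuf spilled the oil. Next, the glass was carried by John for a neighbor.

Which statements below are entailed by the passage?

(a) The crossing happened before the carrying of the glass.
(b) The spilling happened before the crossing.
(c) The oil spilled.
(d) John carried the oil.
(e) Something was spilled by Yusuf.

(a), (c), (e)

(a) Entailed — the narrative places the crossing before the carrying.
(b) Not entailed — the narrative places the crossing before the spilling, not after.
(c) Entailed — 'Yusuf spilled the oil' is causative; it entails the inchoative 'the oil spilled'.
(d) Not entailed — John carried the glass, not the oil; the oil belongs to the spilling event.
(e) Entailed — generalizing the patient leaves a sub-description the original still satisfies.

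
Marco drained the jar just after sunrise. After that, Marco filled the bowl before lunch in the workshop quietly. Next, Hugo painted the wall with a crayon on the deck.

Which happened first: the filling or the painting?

the filling

The connectives place the filling before the painting.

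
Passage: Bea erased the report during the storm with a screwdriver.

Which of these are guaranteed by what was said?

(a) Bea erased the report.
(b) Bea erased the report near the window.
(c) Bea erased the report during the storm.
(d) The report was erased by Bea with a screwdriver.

(a), (c), (d)

(a) Entailed — the original entails any weakening of itself; this just drops 'with a screwdriver', 'during the storm'.
(b) Not entailed — 'near the window' adds information not in the original event.
(c) Entailed — this follows by dropping conjuncts from the erasing event's description.
(d) Entailed — every conjunct here is already in the original erasing event.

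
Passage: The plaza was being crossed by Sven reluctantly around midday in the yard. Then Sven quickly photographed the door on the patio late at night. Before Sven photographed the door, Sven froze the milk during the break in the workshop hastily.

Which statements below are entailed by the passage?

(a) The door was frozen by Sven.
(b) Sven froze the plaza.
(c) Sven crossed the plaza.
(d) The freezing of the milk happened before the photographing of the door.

(d)

(a) Not entailed — Sven froze the milk, not the door; the door belongs to the photographing event.
(b) Not entailed — Sven froze the milk, not the plaza; the plaza belongs to the crossing event.
(c) Not entailed — 'was crossing' is progressive on an accomplishment; it does not entail the completed 'crossed'.
(d) Entailed — the narrative places the freezing before the photographing.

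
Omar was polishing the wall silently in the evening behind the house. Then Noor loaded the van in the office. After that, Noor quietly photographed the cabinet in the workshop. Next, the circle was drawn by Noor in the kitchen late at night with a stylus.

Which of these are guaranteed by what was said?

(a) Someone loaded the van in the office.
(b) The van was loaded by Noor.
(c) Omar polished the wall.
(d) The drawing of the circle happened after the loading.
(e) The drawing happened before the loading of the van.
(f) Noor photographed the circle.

(a) Entailed — this follows by dropping conjuncts from the loading event's description.
(b) Entailed — this follows by dropping conjuncts from the loading event's description.
(c) Entailed — 'polish' is an activity; 'was polishing' entails that some polishing happened, so 'polished' holds.
(d) Entailed — the narrative places the loading before the drawing.
(e) Not entailed — the narrative places the loading before the drawing, not after.
(f) Not entailed — Noor photographed the cabinet, not the circle; the circle belongs to the drawing event.

(a), (b), (c), (d)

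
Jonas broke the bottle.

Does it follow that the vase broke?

no

Nothing is said about any vase; only the bottle is affected.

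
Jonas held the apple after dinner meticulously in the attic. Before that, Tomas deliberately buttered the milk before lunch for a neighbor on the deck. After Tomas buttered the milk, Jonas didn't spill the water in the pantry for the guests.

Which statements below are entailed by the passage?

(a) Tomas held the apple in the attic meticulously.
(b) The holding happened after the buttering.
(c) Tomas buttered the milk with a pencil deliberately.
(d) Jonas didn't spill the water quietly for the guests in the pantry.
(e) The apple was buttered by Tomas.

(a) Not entailed — the passage has Jonas holding the apple, not Tomas.
(b) Entailed — the narrative places the buttering before the holding.
(c) Not entailed — 'with a pencil' adds information not in the original event.
(d) Entailed — under negation, adding a further restriction is entailed: if no such spilling event occurred, none occurred quietly either.
(e) Not entailed — Tomas buttered the milk, not the apple; the apple belongs to the holding event.

(b), (d)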